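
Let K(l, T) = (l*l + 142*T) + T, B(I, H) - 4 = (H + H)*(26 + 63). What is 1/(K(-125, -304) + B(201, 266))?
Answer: 1/19505 ≈ 5.1269e-5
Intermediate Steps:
B(I, H) = 4 + 178*H (B(I, H) = 4 + (H + H)*(26 + 63) = 4 + (2*H)*89 = 4 + 178*H)
K(l, T) = l² + 143*T (K(l, T) = (l² + 142*T) + T = l² + 143*T)
1/(K(-125, -304) + B(201, 266)) = 1/(((-125)² + 143*(-304)) + (4 + 178*266)) = 1/((15625 - 43472) + (4 + 47348)) = 1/(-27847 + 47352) = 1/19505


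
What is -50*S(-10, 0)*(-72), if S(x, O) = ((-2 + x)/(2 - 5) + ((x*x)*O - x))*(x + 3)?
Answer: -352800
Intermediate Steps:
S(x, O) = (3 + x)*(⅔ - 4*x/3 + O*x²) (S(x, O) = ((-2 + x)/(-3) + (x²*O - x))*(3 + x) = ((-2 + x)*(-⅓) + (O*x² - x))*(3 + x) = ((⅔ - x/3) + (-x + O*x²))*(3 + x) = (⅔ - 4*x/3 + O*x²)*(3 + x) = (3 + x)*(⅔ - 4*x/3 + O*x²))
-50*S(-10, 0)*(-72) = -50*(2 - 10/3*(-10) - 4/3*(-10)² + 0*(-10)³ + 3*0*(-10)²)*(-72) = -50*(2 + 100/3 - 4/3*100 + 0*(-1000) + 3*0*100)*(-72) = -50*(2 + 100/3 - 400/3 + 0 + 0)*(-72) = -50*(-98)*(-72) = 4900*(-72) = -352800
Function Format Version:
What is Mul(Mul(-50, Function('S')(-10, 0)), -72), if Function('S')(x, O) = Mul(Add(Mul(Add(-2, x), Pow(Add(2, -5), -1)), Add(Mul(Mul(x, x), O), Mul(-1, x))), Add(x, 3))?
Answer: -352800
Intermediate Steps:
Function('S')(x, O) = Mul(Add(3, x), Add(Rational(2, 3), Mul(Rational(-4, 3), x), Mul(O, Pow(x, 2)))) (Function('S')(x, O) = Mul(Add(Mul(Add(-2, x), Pow(-3, -1)), Add(Mul(Pow(x, 2), O), Mul(-1, x))), Add(3, x)) = Mul(Add(Mul(Add(-2, x), Rational(-1, 3)), Add(Mul(O, Pow(x, 2)), Mul(-1, x))), Add(3, x)) = Mul(Add(Add(Rational(2, 3), Mul(Rational(-1, 3), x)), Add(Mul(-1, x), Mul(O, Pow(x, 2)))), Add(3, x)) = Mul(Add(Rational(2, 3), Mul(Rational(-4, 3), x), Mul(O, Pow(x, 2))), Add(3, x)) = Mul(Add(3, x), Add(Rational(2, 3), Mul(Rational(-4, 3), x), Mul(O, Pow(x, 2)))))
Mul(Mul(-50, Function('S')(-10, 0)), -72) = Mul(Mul(-50, Add(2, Mul(Rational(-10, 3), -10), Mul(Rational(-4, 3), Pow(-10, 2)), Mul(0, Pow(-10, 3)), Mul(3, 0, Pow(-10, 2)))), -72) = Mul(Mul(-50, Add(2, Rational(100, 3), Mul(Rational(-4, 3), 100), Mul(0, -1000), Mul(3, 0, 100))), -72) = Mul(Mul(-50, Add(2, Rational(100, 3), Rational(-400, 3), 0, 0)), -72) = Mul(Mul(-50, -98), -72) = Mul(4900, -72) = -352800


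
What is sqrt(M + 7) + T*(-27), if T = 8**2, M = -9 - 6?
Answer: -1728 + 2*I*sqrt(2) ≈ -1728.0 + 2.8284*I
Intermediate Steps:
M = -15
T = 64
sqrt(M + 7) + T*(-27) = sqrt(-15 + 7) + 64*(-27) = sqrt(-8) - 1728 = 2*I*sqrt(2) - 1728 = -1728 + 2*I*sqrt(2)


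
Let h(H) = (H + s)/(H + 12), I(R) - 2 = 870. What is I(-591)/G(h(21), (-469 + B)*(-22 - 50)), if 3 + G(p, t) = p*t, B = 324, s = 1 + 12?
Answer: 9592/118287 ≈ 0.081091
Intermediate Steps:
I(R) = 872 (I(R) = 2 + 870 = 872)
s = 13
h(H) = (13 + H)/(12 + H) (h(H) = (H + 13)/(H + 12) = (13 + H)/(12 + H))
G(p, t) = -3 + p*t
I(-591)/G(h(21), (-469 + B)*(-22 - 50)) = 872/(-3 + ((13 + 21)/(12 + 21))*((-469 + 324)*(-22 - 50))) = 872/(-3 + (34/33)*(-145*(-72))) = 872/(-3 + ((1/33)*34)*10440) = 872/(-3 + (34/33)*10440) = 872/(-3 + 118320/11) = 872/(118287/11) = 872*(11/118287) = 9592/118287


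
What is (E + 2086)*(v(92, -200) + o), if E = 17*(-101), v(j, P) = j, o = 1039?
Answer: 417339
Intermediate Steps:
E = -1717
(E + 2086)*(v(92, -200) + o) = (-1717 + 2086)*(92 + 1039) = 369*1131 = 417339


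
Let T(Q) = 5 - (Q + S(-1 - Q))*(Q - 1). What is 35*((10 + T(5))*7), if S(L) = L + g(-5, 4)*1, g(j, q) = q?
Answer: 735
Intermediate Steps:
S(L) = 4 + L (S(L) = L + 4*1 = L + 4 = 4 + L)
T(Q) = 8 - 3*Q (T(Q) = 5 - (Q + (4 + (-1 - Q)))*(Q - 1) = 5 - (Q + (3 - Q))*(-1 + Q) = 5 - 3*(-1 + Q) = 5 - (-3 + 3*Q) = 5 + (3 - 3*Q) = 8 - 3*Q)
35*((10 + T(5))*7) = 35*((10 + (8 - 3*5))*7) = 35*((10 + (8 - 15))*7) = 35*((10 - 7)*7) = 35*(3*7) = 35*21 = 735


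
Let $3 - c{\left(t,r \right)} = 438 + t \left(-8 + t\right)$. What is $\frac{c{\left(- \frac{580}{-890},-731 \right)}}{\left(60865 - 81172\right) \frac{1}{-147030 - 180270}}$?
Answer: $- \frac{371780397300}{53617249} \approx -6934.0$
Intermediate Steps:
$c{\left(t,r \right)} = -435 - t \left(-8 + t\right)$ ($c{\left(t,r \right)} = 3 - \left(438 + t \left(-8 + t\right)\right) = -435 - t \left(-8 + t\right)$)
$\frac{c{\left(- \frac{580}{-890},-731 \right)}}{\left(60865 - 81172\right) \frac{1}{-147030 - 180270}} = \frac{-435 - \left(- \frac{580}{-890}\right)^{2} + 8 \left(- \frac{580}{-890}\right)}{\left(60865 - 81172\right) \frac{1}{-147030 - 180270}} = \frac{-435 - \left(\left(-580\right) \left(- \frac{1}{890}\right)\right)^{2} + 8 \left(\left(-580\right) \left(- \frac{1}{890}\right)\right)}{\left(-20307\right) \frac{1}{-327300}} = \frac{-435 - \left(\frac{58}{89}\right)^{2} + 8 \cdot \frac{58}{89}}{\left(-20307\right) \left(- \frac{1}{327300}\right)} = \frac{-435 - \frac{3364}{7921} + \frac{464}{89}}{\frac{6769}{109100}} = \left(-435 - \frac{3364}{7921} + \frac{464}{89}\right) \frac{109100}{6769} = \left(- \frac{3407703}{7921}\right) \frac{109100}{6769} = - \frac{371780397300}{53617249}$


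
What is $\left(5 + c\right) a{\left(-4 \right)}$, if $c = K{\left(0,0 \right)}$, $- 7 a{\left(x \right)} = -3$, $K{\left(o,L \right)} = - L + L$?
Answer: $\frac{15}{7} \approx 2.1429$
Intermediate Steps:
$K{\left(o,L \right)} = 0$
$a{\left(x \right)} = \frac{3}{7}$ ($a{\left(x \right)} = \left(- \frac{1}{7}\right) \left(-3\right) = \frac{3}{7}$)
$c = 0$
$\left(5 + c\right) a{\left(-4 \right)} = \left(5 + 0\right) \frac{3}{7} = 5 \cdot \frac{3}{7} = \frac{15}{7}$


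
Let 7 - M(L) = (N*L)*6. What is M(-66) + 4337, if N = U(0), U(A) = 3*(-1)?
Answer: 3156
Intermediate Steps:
U(A) = -3
N = -3
M(L) = 7 + 18*L (M(L) = 7 - (-3*L)*6 = 7 - (-18)*L = 7 + 18*L)
M(-66) + 4337 = (7 + 18*(-66)) + 4337 = (7 - 1188) + 4337 = -1181 + 4337 = 3156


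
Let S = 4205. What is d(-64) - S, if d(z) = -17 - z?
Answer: -4158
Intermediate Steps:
d(-64) - S = (-17 - 1*(-64)) - 1*4205 = (-17 + 64) - 4205 = 47 - 4205 = -4158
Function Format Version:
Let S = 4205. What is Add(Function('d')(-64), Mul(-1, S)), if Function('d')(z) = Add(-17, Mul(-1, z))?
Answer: -4158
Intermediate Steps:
Add(Function('d')(-64), Mul(-1, S)) = Add(Add(-17, Mul(-1, -64)), Mul(-1, 4205)) = Add(Add(-17, 64), -4205) = Add(47, -4205) = -4158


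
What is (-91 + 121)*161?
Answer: 4830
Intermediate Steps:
(-91 + 121)*161 = 30*161 = 4830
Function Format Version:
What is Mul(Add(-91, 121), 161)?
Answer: 4830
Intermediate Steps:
Mul(Add(-91, 121), 161) = Mul(30, 161) = 4830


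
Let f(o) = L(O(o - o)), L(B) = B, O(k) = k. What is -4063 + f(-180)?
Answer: -4063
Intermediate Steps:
f(o) = 0 (f(o) = o - o = 0)
-4063 + f(-180) = -4063 + 0 = -4063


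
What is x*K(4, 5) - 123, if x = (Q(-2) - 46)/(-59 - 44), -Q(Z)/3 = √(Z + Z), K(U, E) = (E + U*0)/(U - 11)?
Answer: -88913/721 - 30*I/721 ≈ -123.32 - 0.041609*I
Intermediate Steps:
K(U, E) = E/(-11 + U) (K(U, E) = (E + 0)/(-11 + U) = E/(-11 + U))
Q(Z) = -3*√2*√Z (Q(Z) = -3*√(Z + Z) = -3*√2*√Z)
x = 46/103 + 6*I/103 (x = (-3*√2*√(-2) - 46)/(-59 - 44) = (-3*√2*I*√2 - 46)/(-103) = (-6*I - 46)*(-1/103) = (-46 - 6*I)*(-1/103) = 46/103 + 6*I/103 ≈ 0.4466 + 0.058252*I)
x*K(4, 5) - 123 = (46/103 + 6*I/103)*(5/(-11 + 4)) - 123 = (46/103 + 6*I/103)*(5/(-7)) - 123 = (46/103 + 6*I/103)*(5*(-⅐)) - 123 = (46/103 + 6*I/103)*(-5/7) - 123 = (-230/721 - 30*I/721) - 123 = -88913/721 - 30*I/721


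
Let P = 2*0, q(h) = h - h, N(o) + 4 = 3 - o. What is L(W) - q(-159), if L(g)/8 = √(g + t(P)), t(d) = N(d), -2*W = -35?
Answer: 4*√66 ≈ 32.496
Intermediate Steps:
N(o) = -1 - o (N(o) = -4 + (3 - o) = -1 - o)
W = 35/2 (W = -½*(-35) = 35/2 ≈ 17.500)
q(h) = 0
P = 0
t(d) = -1 - d
L(g) = 8*√(-1 + g) (L(g) = 8*√(g + (-1 - 1*0)) = 8*√(g + (-1 + 0)) = 8*√(g - 1) = 8*√(-1 + g))
L(W) - q(-159) = 8*√(-1 + 35/2) - 1*0 = 8*√(33/2) + 0 = 8*(√66/2) + 0 = 4*√66 + 0 = 4*√66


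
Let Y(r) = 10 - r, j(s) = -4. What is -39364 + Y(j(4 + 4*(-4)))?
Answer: -39350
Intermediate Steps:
-39364 + Y(j(4 + 4*(-4))) = -39364 + (10 - 1*(-4)) = -39364 + (10 + 4) = -39364 + 14 = -39350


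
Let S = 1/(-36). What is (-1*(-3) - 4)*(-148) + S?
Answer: 5327/36 ≈ 147.97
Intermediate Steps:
S = -1/36 ≈ -0.027778
(-1*(-3) - 4)*(-148) + S = (-1*(-3) - 4)*(-148) - 1/36 = (3 - 4)*(-148) - 1/36 = -1*(-148) - 1/36 = 148 - 1/36 = 5327/36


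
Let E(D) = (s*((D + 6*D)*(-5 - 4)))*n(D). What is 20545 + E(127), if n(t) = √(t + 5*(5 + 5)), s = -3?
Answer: 20545 + 24003*√177 ≈ 3.3988e+5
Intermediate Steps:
n(t) = √(50 + t) (n(t) = √(t + 5*10) = √(t + 50) = √(50 + t))
E(D) = 189*D*√(50 + D) (E(D) = (-3*(D + 6*D)*(-5 - 4))*√(50 + D) = (-3*7*D*(-9))*√(50 + D) = (-(-189)*D)*√(50 + D) = (189*D)*√(50 + D) = 189*D*√(50 + D))
20545 + E(127) = 20545 + 189*127*√(50 + 127) = 20545 + 189*127*√177 = 20545 + 24003*√177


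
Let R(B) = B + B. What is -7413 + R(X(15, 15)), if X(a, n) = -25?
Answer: -7463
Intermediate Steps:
R(B) = 2*B
-7413 + R(X(15, 15)) = -7413 + 2*(-25) = -7413 - 50 = -7463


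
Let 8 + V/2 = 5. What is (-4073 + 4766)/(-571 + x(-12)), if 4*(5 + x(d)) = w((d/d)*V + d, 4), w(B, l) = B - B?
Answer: -77/64 ≈ -1.2031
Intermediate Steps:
V = -6 (V = -16 + 2*5 = -16 + 10 = -6)
w(B, l) = 0
x(d) = -5 (x(d) = -5 + (¼)*0 = -5 + 0 = -5)
(-4073 + 4766)/(-571 + x(-12)) = (-4073 + 4766)/(-571 - 5) = 693/(-576) = 693*(-1/576) = -77/64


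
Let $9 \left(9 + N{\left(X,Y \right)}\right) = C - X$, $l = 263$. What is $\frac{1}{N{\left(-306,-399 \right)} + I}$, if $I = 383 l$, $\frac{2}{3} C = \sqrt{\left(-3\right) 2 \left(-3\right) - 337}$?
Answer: $\frac{3627144}{365449266895} - \frac{6 i \sqrt{319}}{365449266895} \approx 9.9252 \cdot 10^{-6} - 2.9324 \cdot 10^{-10} i$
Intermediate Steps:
$C = \frac{3 i \sqrt{319}}{2}$ ($C = \frac{3 \sqrt{\left(-3\right) 2 \left(-3\right) - 337}}{2} = \frac{3 \sqrt{\left(-6\right) \left(-3\right) - 337}}{2} = \frac{3 \sqrt{18 - 337}}{2} = \frac{3 \sqrt{-319}}{2} = \frac{3 i \sqrt{319}}{2} \approx 26.791 i$)
$N{\left(X,Y \right)} = -9 - \frac{X}{9} + \frac{i \sqrt{319}}{6}$ ($N{\left(X,Y \right)} = -9 + \frac{\frac{3 i \sqrt{319}}{2} - X}{9} = -9 + \frac{- X + \frac{3 i \sqrt{319}}{2}}{9} = -9 - \left(\frac{X}{9} - \frac{i \sqrt{319}}{6}\right) = -9 - \frac{X}{9} + \frac{i \sqrt{319}}{6}$)
$I = 100729$ ($I = 383 \cdot 263 = 100729$)
$\frac{1}{N{\left(-306,-399 \right)} + I} = \frac{1}{\left(-9 - -34 + \frac{i \sqrt{319}}{6}\right) + 100729} = \frac{1}{\left(-9 + 34 + \frac{i \sqrt{319}}{6}\right) + 100729} = \frac{1}{\left(25 + \frac{i \sqrt{319}}{6}\right) + 100729} = \frac{1}{100754 + \frac{i \sqrt{319}}{6}}$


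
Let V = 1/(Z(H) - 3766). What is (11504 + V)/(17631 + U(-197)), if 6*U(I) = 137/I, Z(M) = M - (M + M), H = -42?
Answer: 5063793789/7760706142 ≈ 0.65249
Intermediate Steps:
Z(M) = -M (Z(M) = M - 2*M = -M)
U(I) = 137/(6*I) (U(I) = (137/I)/6 = 137/(6*I))
V = -1/3724 (V = 1/(-1*(-42) - 3766) = 1/(42 - 3766) = 1/(-3724) = -1/3724 ≈ -0.00026853)
(11504 + V)/(17631 + U(-197)) = (11504 - 1/3724)/(17631 + (137/6)/(-197)) = 42840895/(3724*(17631 + (137/6)*(-1/197))) = 42840895/(3724*(17631 - 137/1182)) = 42840895/(3724*(20839705/1182)) = (42840895/3724)*(1182/20839705) = 5063793789/7760706142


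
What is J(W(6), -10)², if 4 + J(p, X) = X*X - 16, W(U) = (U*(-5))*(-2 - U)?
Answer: 6400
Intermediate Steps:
W(U) = -5*U*(-2 - U) (W(U) = (-5*U)*(-2 - U) = -5*U*(-2 - U))
J(p, X) = -20 + X² (J(p, X) = -4 + (X*X - 16) = -4 + (X² - 16) = -4 + (-16 + X²) = -20 + X²)
J(W(6), -10)² = (-20 + (-10)²)² = (-20 + 100)² = 80² = 6400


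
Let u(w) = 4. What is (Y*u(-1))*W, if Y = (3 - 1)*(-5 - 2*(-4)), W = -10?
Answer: -240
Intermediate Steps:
Y = 6 (Y = 2*(-5 + 8) = 2*3 = 6)
(Y*u(-1))*W = (6*4)*(-10) = 24*(-10) = -240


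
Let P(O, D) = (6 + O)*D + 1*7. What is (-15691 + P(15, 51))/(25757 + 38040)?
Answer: -14613/63797 ≈ -0.22905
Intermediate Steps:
P(O, D) = 7 + D*(6 + O) (P(O, D) = D*(6 + O) + 7 = 7 + D*(6 + O))
(-15691 + P(15, 51))/(25757 + 38040) = (-15691 + (7 + 6*51 + 51*15))/(25757 + 38040) = (-15691 + (7 + 306 + 765))/63797 = (-15691 + 1078)*(1/63797) = -14613*1/63797 = -14613/63797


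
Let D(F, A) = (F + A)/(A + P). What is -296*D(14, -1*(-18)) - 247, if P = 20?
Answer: -9429/19 ≈ -496.26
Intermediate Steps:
D(F, A) = (A + F)/(20 + A) (D(F, A) = (F + A)/(A + 20) = (A + F)/(20 + A))
-296*D(14, -1*(-18)) - 247 = -296*(-1*(-18) + 14)/(20 - 1*(-18)) - 247 = -296*(18 + 14)/(20 + 18) - 247 = -296*32/38 - 247 = -148*32/19 - 247 = -296*16/19 - 247 = -4736/19 - 247 = -9429/19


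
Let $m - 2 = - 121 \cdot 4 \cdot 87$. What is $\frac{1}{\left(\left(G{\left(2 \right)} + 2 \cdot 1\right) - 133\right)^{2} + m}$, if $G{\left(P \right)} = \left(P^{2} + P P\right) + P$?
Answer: $- \frac{1}{27465} \approx -3.641 \cdot 10^{-5}$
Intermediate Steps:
$G{\left(P \right)} = P + 2 P^{2}$ ($G{\left(P \right)} = \left(P^{2} + P^{2}\right) + P = 2 P^{2} + P = P + 2 P^{2}$)
$m = -42106$ ($m = 2 - 121 \cdot 4 \cdot 87 = 2 - 42108 = -42106$)
$\frac{1}{\left(\left(G{\left(2 \right)} + 2 \cdot 1\right) - 133\right)^{2} + m} = \frac{1}{\left(\left(2 \left(1 + 2 \cdot 2\right) + 2 \cdot 1\right) - 133\right)^{2} - 42106} = \frac{1}{\left(\left(2 \left(1 + 4\right) + 2\right) - 133\right)^{2} - 42106} = \frac{1}{\left(\left(2 \cdot 5 + 2\right) - 133\right)^{2} - 42106} = \frac{1}{\left(\left(10 + 2\right) - 133\right)^{2} - 42106} = \frac{1}{\left(12 - 133\right)^{2} - 42106} = \frac{1}{\left(-121\right)^{2} - 42106} = \frac{1}{14641 - 42106} = \frac{1}{-27465} = - \frac{1}{27465}$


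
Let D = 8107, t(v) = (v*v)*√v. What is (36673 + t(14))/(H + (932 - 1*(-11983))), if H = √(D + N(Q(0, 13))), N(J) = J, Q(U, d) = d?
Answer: (36673 + 196*√14)/(12915 + 2*√2030) ≈ 2.8763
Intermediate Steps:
t(v) = v^(5/2) (t(v) = v²*√v = v^(5/2))
H = 2*√2030 (H = √(8107 + 13) = √8120 = 2*√2030 ≈ 90.111)
(36673 + t(14))/(H + (932 - 1*(-11983))) = (36673 + 14^(5/2))/(2*√2030 + (932 - 1*(-11983))) = (36673 + 196*√14)/(2*√2030 + (932 + 11983)) = (36673 + 196*√14)/(2*√2030 + 12915) = (36673 + 196*√14)/(12915 + 2*√2030)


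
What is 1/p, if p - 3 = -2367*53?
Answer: -1/125448 ≈ -7.9714e-6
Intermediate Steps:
p = -125448 (p = 3 - 2367*53 = 3 - 789*159 = 3 - 125451 = -125448)
1/p = 1/(-125448) = -1/125448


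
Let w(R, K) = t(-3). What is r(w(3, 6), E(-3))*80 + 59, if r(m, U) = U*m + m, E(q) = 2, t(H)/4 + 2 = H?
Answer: -4741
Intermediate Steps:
t(H) = -8 + 4*H
w(R, K) = -20 (w(R, K) = -8 + 4*(-3) = -8 - 12 = -20)
r(m, U) = m + U*m
r(w(3, 6), E(-3))*80 + 59 = -20*(1 + 2)*80 + 59 = -20*3*80 + 59 = -60*80 + 59 = -4800 + 59 = -4741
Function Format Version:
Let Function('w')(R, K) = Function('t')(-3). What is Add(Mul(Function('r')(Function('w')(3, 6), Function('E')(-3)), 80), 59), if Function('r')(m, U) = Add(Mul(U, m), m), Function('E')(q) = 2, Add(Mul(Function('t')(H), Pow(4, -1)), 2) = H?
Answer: -4741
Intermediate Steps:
Function('t')(H) = Add(-8, Mul(4, H))
Function('w')(R, K) = -20 (Function('w')(R, K) = Add(-8, Mul(4, -3)) = Add(-8, -12) = -20)
Function('r')(m, U) = Add(m, Mul(U, m))
Add(Mul(Function('r')(Function('w')(3, 6), Function('E')(-3)), 80), 59) = Add(Mul(Mul(-20, Add(1, 2)), 80), 59) = Add(Mul(Mul(-20, 3), 80), 59) = Add(Mul(-60, 80), 59) = Add(-4800, 59) = -4741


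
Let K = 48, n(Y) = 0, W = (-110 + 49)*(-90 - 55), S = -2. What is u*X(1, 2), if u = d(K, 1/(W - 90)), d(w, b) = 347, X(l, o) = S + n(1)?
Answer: -694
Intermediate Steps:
W = 8845 (W = -61*(-145) = 8845)
X(l, o) = -2 (X(l, o) = -2 + 0 = -2)
u = 347
u*X(1, 2) = 347*(-2) = -694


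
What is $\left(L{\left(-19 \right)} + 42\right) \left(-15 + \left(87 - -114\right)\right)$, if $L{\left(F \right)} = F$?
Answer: $4278$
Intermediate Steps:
$\left(L{\left(-19 \right)} + 42\right) \left(-15 + \left(87 - -114\right)\right) = \left(-19 + 42\right) \left(-15 + \left(87 - -114\right)\right) = 23 \left(-15 + \left(87 + 114\right)\right) = 23 \left(-15 + 201\right) = 23 \cdot 186 = 4278$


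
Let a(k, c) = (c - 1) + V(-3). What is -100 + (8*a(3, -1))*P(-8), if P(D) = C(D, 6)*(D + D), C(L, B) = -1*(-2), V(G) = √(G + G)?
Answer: 412 - 256*I*√6 ≈ 412.0 - 627.07*I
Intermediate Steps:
V(G) = √2*√G (V(G) = √(2*G) = √2*√G)
C(L, B) = 2
a(k, c) = -1 + c + I*√6 (a(k, c) = (c - 1) + √2*√(-3) = (-1 + c) + √2*(I*√3) = (-1 + c) + I*√6 = -1 + c + I*√6)
P(D) = 4*D (P(D) = 2*(D + D) = 2*(2*D) = 4*D)
-100 + (8*a(3, -1))*P(-8) = -100 + (8*(-1 - 1 + I*√6))*(4*(-8)) = -100 + (8*(-2 + I*√6))*(-32) = -100 + (-16 + 8*I*√6)*(-32) = -100 + (512 - 256*I*√6) = 412 - 256*I*√6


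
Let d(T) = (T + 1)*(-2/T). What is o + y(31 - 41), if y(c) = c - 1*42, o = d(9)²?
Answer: -3812/81 ≈ -47.062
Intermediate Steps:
d(T) = -2*(1 + T)/T (d(T) = (1 + T)*(-2/T) = -2*(1 + T)/T)
o = 400/81 (o = (-2 - 2/9)² = (-20/9)² = 400/81 ≈ 4.9383)
y(c) = -42 + c (y(c) = c - 42 = -42 + c)
o + y(31 - 41) = 400/81 + (-42 + (31 - 41)) = 400/81 + (-42 - 10) = 400/81 - 52 = -3812/81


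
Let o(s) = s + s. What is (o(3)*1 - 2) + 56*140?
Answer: 7844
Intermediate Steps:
o(s) = 2*s
(o(3)*1 - 2) + 56*140 = ((2*3)*1 - 2) + 56*140 = (6*1 - 2) + 7840 = (6 - 2) + 7840 = 4 + 7840 = 7844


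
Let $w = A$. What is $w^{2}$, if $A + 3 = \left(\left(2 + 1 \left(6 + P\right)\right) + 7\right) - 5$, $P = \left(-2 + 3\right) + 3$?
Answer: $121$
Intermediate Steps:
$P = 4$ ($P = 1 + 3 = 4$)
$A = 11$ ($A = -3 - \left(-4 - \left(6 + 4\right)\right) = -3 + \left(\left(\left(2 + 1 \cdot 10\right) + 7\right) - 5\right) = -3 + \left(\left(\left(2 + 10\right) + 7\right) - 5\right) = -3 + \left(\left(12 + 7\right) - 5\right) = -3 + \left(19 - 5\right) = -3 + 14 = 11$)
$w = 11$
$w^{2} = 11^{2} = 121$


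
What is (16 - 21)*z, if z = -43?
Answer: 215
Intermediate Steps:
(16 - 21)*z = (16 - 21)*(-43) = -5*(-43) = 215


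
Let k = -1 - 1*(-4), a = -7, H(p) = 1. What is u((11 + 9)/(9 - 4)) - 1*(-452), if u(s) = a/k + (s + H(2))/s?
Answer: 5411/12 ≈ 450.92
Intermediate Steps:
k = 3 (k = -1 + 4 = 3)
u(s) = -7/3 + (1 + s)/s (u(s) = -7/3 + (s + 1)/s = -7*⅓ + (1 + s)/s = -7/3 + (1 + s)/s)
u((11 + 9)/(9 - 4)) - 1*(-452) = (-4/3 + 1/((11 + 9)/(9 - 4))) - 1*(-452) = (-4/3 + 1/(20/5)) + 452 = (-4/3 + 1/(20*(⅕))) + 452 = (-4/3 + 1/4) + 452 = (-4/3 + ¼) + 452 = -13/12 + 452 = 5411/12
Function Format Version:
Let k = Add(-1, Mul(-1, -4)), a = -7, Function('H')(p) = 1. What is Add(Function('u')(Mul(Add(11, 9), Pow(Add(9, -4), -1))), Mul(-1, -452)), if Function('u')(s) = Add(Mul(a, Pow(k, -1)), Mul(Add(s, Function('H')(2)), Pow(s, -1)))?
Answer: Rational(5411, 12) ≈ 450.92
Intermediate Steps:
k = 3 (k = Add(-1, 4) = 3)
Function('u')(s) = Add(Rational(-7, 3), Mul(Pow(s, -1), Add(1, s))) (Function('u')(s) = Add(Mul(-7, Pow(3, -1)), Mul(Add(s, 1), Pow(s, -1))) = Add(Mul(-7, Rational(1, 3)), Mul(Add(1, s), Pow(s, -1))) = Add(Rational(-7, 3), Mul(Pow(s, -1), Add(1, s))))
Add(Function('u')(Mul(Add(11, 9), Pow(Add(9, -4), -1))), Mul(-1, -452)) = Add(Add(Rational(-4, 3), Pow(Mul(Add(11, 9), Pow(Add(9, -4), -1)), -1)), Mul(-1, -452)) = Add(Add(Rational(-4, 3), Pow(Mul(20, Pow(5, -1)), -1)), 452) = Add(Add(Rational(-4, 3), Pow(Mul(20, Rational(1, 5)), -1)), 452) = Add(Add(Rational(-4, 3), Pow(4, -1)), 452) = Add(Add(Rational(-4, 3), Rational(1, 4)), 452) = Add(Rational(-13, 12), 452) = Rational(5411, 12)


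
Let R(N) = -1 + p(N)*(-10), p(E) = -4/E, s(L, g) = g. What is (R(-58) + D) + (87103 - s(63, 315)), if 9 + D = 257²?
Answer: 4431963/29 ≈ 1.5283e+5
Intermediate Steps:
D = 66040 (D = -9 + 257² = -9 + 66049 = 66040)
R(N) = -1 + 40/N (R(N) = -1 - 4/N*(-10) = -1 + 40/N)
(R(-58) + D) + (87103 - s(63, 315)) = ((40 - 1*(-58))/(-58) + 66040) + (87103 - 1*315) = (-(40 + 58)/58 + 66040) + (87103 - 315) = (-1/58*98 + 66040) + 86788 = (-49/29 + 66040) + 86788 = 1915111/29 + 86788 = 4431963/29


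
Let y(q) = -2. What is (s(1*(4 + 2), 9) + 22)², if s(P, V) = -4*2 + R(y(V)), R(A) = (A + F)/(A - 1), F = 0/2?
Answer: 1936/9 ≈ 215.11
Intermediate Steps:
F = 0 (F = 0*(½) = 0)
R(A) = A/(-1 + A) (R(A) = (A + 0)/(A - 1) = A/(-1 + A))
s(P, V) = -22/3 (s(P, V) = -4*2 - 2/(-1 - 2) = -8 - 2/(-3) = -8 - 2*(-⅓) = -8 + ⅔ = -22/3)
(s(1*(4 + 2), 9) + 22)² = (-22/3 + 22)² = (44/3)² = 1936/9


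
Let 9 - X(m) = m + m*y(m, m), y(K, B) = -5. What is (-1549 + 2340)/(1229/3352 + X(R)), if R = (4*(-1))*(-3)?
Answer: 2651432/192293 ≈ 13.788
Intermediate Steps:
R = 12 (R = -4*(-3) = 12)
X(m) = 9 + 4*m (X(m) = 9 - (m + m*(-5)) = 9 - (m - 5*m) = 9 - (-4)*m = 9 + 4*m)
(-1549 + 2340)/(1229/3352 + X(R)) = (-1549 + 2340)/(1229/3352 + (9 + 4*12)) = 791/(1229*(1/3352) + (9 + 48)) = 791/(1229/3352 + 57) = 791/(192293/3352) = 791*(3352/192293) = 2651432/192293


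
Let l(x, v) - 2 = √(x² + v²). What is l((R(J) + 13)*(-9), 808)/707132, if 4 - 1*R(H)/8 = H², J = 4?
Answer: 1/353566 + √1210873/707132 ≈ 0.0015590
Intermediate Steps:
R(H) = 32 - 8*H²
l(x, v) = 2 + √(v² + x²) (l(x, v) = 2 + √(x² + v²) = 2 + √(v² + x²))
l((R(J) + 13)*(-9), 808)/707132 = (2 + √(808² + (((32 - 8*4²) + 13)*(-9))²))/707132 = (2 + √(652864 + (((32 - 8*16) + 13)*(-9))²))*(1/707132) = (2 + √(652864 + (((32 - 128) + 13)*(-9))²))*(1/707132) = (2 + √(652864 + ((-96 + 13)*(-9))²))*(1/707132) = (2 + √(652864 + (-83*(-9))²))*(1/707132) = (2 + √(652864 + 747²))*(1/707132) = (2 + √(652864 + 558009))*(1/707132) = (2 + √1210873)*(1/707132) = 1/353566 + √1210873/707132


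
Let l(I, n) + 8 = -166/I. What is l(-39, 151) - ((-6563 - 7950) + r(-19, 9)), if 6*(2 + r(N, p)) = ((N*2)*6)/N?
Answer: 565861/39 ≈ 14509.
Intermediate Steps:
r(N, p) = 0 (r(N, p) = -2 + (((N*2)*6)/N)/6 = -2 + (((2*N)*6)/N)/6 = -2 + ((12*N)/N)/6 = -2 + (⅙)*12 = -2 + 2 = 0)
l(I, n) = -8 - 166/I
l(-39, 151) - ((-6563 - 7950) + r(-19, 9)) = (-8 - 166/(-39)) - ((-6563 - 7950) + 0) = (-8 - 166*(-1/39)) - (-14513 + 0) = (-8 + 166/39) - 1*(-14513) = -146/39 + 14513 = 565861/39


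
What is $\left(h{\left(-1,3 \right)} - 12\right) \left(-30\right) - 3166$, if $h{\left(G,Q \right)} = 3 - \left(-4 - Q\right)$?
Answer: $-3106$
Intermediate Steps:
$h{\left(G,Q \right)} = 7 + Q$ ($h{\left(G,Q \right)} = 3 + \left(4 + Q\right) = 7 + Q$)
$\left(h{\left(-1,3 \right)} - 12\right) \left(-30\right) - 3166 = \left(\left(7 + 3\right) - 12\right) \left(-30\right) - 3166 = \left(10 - 12\right) \left(-30\right) - 3166 = \left(-2\right) \left(-30\right) - 3166 = 60 - 3166 = -3106$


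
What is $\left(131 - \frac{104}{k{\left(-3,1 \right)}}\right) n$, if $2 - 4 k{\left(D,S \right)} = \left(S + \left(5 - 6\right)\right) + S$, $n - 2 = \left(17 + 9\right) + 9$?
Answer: $-10545$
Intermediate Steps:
$n = 37$ ($n = 2 + \left(\left(17 + 9\right) + 9\right) = 2 + \left(26 + 9\right) = 2 + 35 = 37$)
$k{\left(D,S \right)} = \frac{3}{4} - \frac{S}{2}$ ($k{\left(D,S \right)} = \frac{1}{2} - \frac{\left(S + \left(5 - 6\right)\right) + S}{4} = \frac{1}{2} - \frac{\left(S - 1\right) + S}{4} = \frac{1}{2} - \frac{\left(-1 + S\right) + S}{4} = \frac{1}{2} - \frac{-1 + 2 S}{4} = \frac{1}{2} - \left(- \frac{1}{4} + \frac{S}{2}\right) = \frac{3}{4} - \frac{S}{2}$)
$\left(131 - \frac{104}{k{\left(-3,1 \right)}}\right) n = \left(131 - \frac{104}{\frac{3}{4} - \frac{1}{2}}\right) 37 = \left(131 - 104 \frac{1}{\frac{1}{4}}\right) 37 = \left(131 - 416\right) 37 = \left(-285\right) 37 = -10545$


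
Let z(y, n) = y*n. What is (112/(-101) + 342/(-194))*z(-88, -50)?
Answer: -123794000/9797 ≈ -12636.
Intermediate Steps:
z(y, n) = n*y
(112/(-101) + 342/(-194))*z(-88, -50) = (112/(-101) + 342/(-194))*(-50*(-88)) = (112*(-1/101) + 342*(-1/194))*4400 = (-112/101 - 171/97)*4400 = -28135/9797*4400 = -123794000/9797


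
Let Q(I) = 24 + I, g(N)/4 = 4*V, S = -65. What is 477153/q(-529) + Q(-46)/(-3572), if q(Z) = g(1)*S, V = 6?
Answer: -142021103/1857440 ≈ -76.461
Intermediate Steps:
g(N) = 96 (g(N) = 4*(4*6) = 4*24 = 96)
q(Z) = -6240 (q(Z) = 96*(-65) = -6240)
477153/q(-529) + Q(-46)/(-3572) = 477153/(-6240) + (24 - 46)/(-3572) = 477153*(-1/6240) - 22*(-1/3572) = -159051/2080 + 11/1786 = -142021103/1857440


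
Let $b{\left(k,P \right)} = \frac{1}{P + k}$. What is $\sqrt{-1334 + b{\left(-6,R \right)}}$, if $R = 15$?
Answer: $\frac{49 i \sqrt{5}}{3} \approx 36.522 i$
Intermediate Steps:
$\sqrt{-1334 + b{\left(-6,R \right)}} = \sqrt{-1334 + \frac{1}{15 - 6}} = \sqrt{-1334 + \frac{1}{9}} = \sqrt{- \frac{12005}{9}} = \frac{49 i \sqrt{5}}{3}$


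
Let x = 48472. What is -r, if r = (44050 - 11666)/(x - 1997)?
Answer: -2944/4225 ≈ -0.69681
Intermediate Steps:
r = 2944/4225 (r = (44050 - 11666)/(48472 - 1997) = 32384/46475 = 32384*(1/46475) = 2944/4225 ≈ 0.69681)
-r = -1*2944/4225 = -2944/4225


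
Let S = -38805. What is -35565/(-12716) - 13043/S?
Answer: 1545954613/493444380 ≈ 3.1330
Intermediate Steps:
-35565/(-12716) - 13043/S = -35565/(-12716) - 13043/(-38805) = -35565*(-1/12716) - 13043*(-1/38805) = 35565/12716 + 13043/38805 = 1545954613/493444380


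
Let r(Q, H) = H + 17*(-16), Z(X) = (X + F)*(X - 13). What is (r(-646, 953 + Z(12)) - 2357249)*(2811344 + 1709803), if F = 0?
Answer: -10654444597260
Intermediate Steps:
Z(X) = X*(-13 + X) (Z(X) = (X + 0)*(X - 13) = X*(-13 + X))
r(Q, H) = -272 + H (r(Q, H) = H - 272 = -272 + H)
(r(-646, 953 + Z(12)) - 2357249)*(2811344 + 1709803) = ((-272 + (953 + 12*(-13 + 12))) - 2357249)*(2811344 + 1709803) = ((-272 + (953 + 12*(-1))) - 2357249)*4521147 = ((-272 + (953 - 12)) - 2357249)*4521147 = ((-272 + 941) - 2357249)*4521147 = (669 - 2357249)*4521147 = -2356580*4521147 = -10654444597260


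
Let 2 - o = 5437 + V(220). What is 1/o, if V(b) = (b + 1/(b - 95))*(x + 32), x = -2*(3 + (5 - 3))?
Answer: -125/1284397 ≈ -9.7322e-5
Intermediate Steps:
x = -10 (x = -2*(3 + 2) = -2*5 = -10)
V(b) = 22*b + 22/(-95 + b) (V(b) = (b + 1/(b - 95))*(-10 + 32) = (b + 1/(-95 + b))*22 = 22*b + 22/(-95 + b))
o = -1284397/125 (o = 2 - (5437 + 22*(1 + 220**2 - 95*220)/(-95 + 220)) = 2 - (5437 + 22*(1 + 48400 - 20900)/125) = 2 - (5437 + 22*(1/125)*27501) = 2 - (5437 + 605022/125) = 2 - 1*1284647/125 = 2 - 1284647/125 = -1284397/125 ≈ -10275.)
1/o = 1/(-1284397/125) = -125/1284397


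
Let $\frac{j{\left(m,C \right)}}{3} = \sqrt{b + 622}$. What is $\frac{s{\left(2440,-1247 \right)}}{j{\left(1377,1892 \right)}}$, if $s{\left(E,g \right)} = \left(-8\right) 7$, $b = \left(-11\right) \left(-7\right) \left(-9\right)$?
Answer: $\frac{56 i \sqrt{71}}{213} \approx 2.2153 i$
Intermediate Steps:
$b = -693$ ($b = 77 \left(-9\right) = -693$)
$s{\left(E,g \right)} = -56$
$j{\left(m,C \right)} = 3 i \sqrt{71}$ ($j{\left(m,C \right)} = 3 \sqrt{-693 + 622} = 3 \sqrt{-71} = 3 i \sqrt{71}$)
$\frac{s{\left(2440,-1247 \right)}}{j{\left(1377,1892 \right)}} = - \frac{56}{3 i \sqrt{71}} = - 56 \left(- \frac{i \sqrt{71}}{213}\right) = \frac{56 i \sqrt{71}}{213}$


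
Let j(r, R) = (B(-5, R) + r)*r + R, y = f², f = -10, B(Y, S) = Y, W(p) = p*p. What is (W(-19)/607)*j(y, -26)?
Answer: 3420114/607 ≈ 5634.5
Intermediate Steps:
W(p) = p²
y = 100 (y = (-10)² = 100)
j(r, R) = R + r*(-5 + r) (j(r, R) = (-5 + r)*r + R = r*(-5 + r) + R = R + r*(-5 + r))
(W(-19)/607)*j(y, -26) = ((-19)²/607)*(-26 + 100² - 5*100) = (361*(1/607))*(-26 + 10000 - 500) = (361/607)*9474 = 3420114/607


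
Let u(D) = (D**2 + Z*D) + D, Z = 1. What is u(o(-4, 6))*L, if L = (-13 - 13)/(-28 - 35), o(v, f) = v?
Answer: 208/63 ≈ 3.3016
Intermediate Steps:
u(D) = D**2 + 2*D (u(D) = (D**2 + 1*D) + D = (D**2 + D) + D = (D + D**2) + D = D**2 + 2*D)
L = 26/63 (L = -26/(-63) = -26*(-1/63) = 26/63 ≈ 0.41270)
u(o(-4, 6))*L = -4*(2 - 4)*(26/63) = -4*(-2)*(26/63) = 8*(26/63) = 208/63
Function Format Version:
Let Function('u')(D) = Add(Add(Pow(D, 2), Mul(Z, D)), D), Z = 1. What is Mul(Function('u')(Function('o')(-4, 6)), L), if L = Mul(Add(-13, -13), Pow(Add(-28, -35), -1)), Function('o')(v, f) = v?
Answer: Rational(208, 63) ≈ 3.3016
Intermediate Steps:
Function('u')(D) = Add(Pow(D, 2), Mul(2, D)) (Function('u')(D) = Add(Add(Pow(D, 2), Mul(1, D)), D) = Add(Add(Pow(D, 2), D), D) = Add(Add(D, Pow(D, 2)), D) = Add(Pow(D, 2), Mul(2, D)))
L = Rational(26, 63) (L = Mul(-26, Pow(-63, -1)) = Mul(-26, Rational(-1, 63)) = Rational(26, 63) ≈ 0.41270)
Mul(Function('u')(Function('o')(-4, 6)), L) = Mul(Mul(-4, Add(2, -4)), Rational(26, 63)) = Mul(Mul(-4, -2), Rational(26, 63)) = Mul(8, Rational(26, 63)) = Rational(208, 63)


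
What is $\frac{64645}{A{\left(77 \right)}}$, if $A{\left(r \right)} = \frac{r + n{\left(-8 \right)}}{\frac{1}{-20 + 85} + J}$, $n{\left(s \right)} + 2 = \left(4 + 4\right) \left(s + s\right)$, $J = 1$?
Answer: $- \frac{853314}{689} \approx -1238.5$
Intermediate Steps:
$n{\left(s \right)} = -2 + 16 s$ ($n{\left(s \right)} = -2 + \left(4 + 4\right) \left(s + s\right) = -2 + 8 \cdot 2 s = -2 + 16 s$)
$A{\left(r \right)} = - \frac{4225}{33} + \frac{65 r}{66}$ ($A{\left(r \right)} = \frac{r + \left(-2 + 16 \left(-8\right)\right)}{\frac{1}{-20 + 85} + 1} = \frac{r - 130}{\frac{1}{65} + 1} = \frac{-130 + r}{\frac{66}{65}} = \left(-130 + r\right) \frac{65}{66} = - \frac{4225}{33} + \frac{65 r}{66}$)
$\frac{64645}{A{\left(77 \right)}} = \frac{64645}{- \frac{4225}{33} + \frac{65}{66} \cdot 77} = \frac{64645}{- \frac{4225}{33} + \frac{455}{6}} = \frac{64645}{- \frac{3445}{66}} = 64645 \left(- \frac{66}{3445}\right) = - \frac{853314}{689}$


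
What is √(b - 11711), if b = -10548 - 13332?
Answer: I*√35591 ≈ 188.66*I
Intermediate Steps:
b = -23880
√(b - 11711) = √(-23880 - 11711) = √(-35591) = I*√35591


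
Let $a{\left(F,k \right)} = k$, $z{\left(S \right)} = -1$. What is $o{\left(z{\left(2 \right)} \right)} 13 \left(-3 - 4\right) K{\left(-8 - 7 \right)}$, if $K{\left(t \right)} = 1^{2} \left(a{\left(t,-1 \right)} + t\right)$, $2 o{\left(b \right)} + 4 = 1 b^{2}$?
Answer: $-2184$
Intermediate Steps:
$o{\left(b \right)} = -2 + \frac{b^{2}}{2}$ ($o{\left(b \right)} = -2 + \frac{1 b^{2}}{2} = -2 + \frac{b^{2}}{2}$)
$K{\left(t \right)} = -1 + t$ ($K{\left(t \right)} = 1^{2} \left(-1 + t\right) = 1 \left(-1 + t\right) = -1 + t$)
$o{\left(z{\left(2 \right)} \right)} 13 \left(-3 - 4\right) K{\left(-8 - 7 \right)} = \left(-2 + \frac{\left(-1\right)^{2}}{2}\right) 13 \left(-3 - 4\right) \left(-1 - 15\right) = \left(-2 + \frac{1}{2} \cdot 1\right) 13 \left(-7\right) \left(-1 - 15\right) = \left(-2 + \frac{1}{2}\right) \left(-91\right) \left(-1 - 15\right) = \left(- \frac{3}{2}\right) \left(-91\right) \left(-16\right) = \frac{273}{2} \left(-16\right) = -2184$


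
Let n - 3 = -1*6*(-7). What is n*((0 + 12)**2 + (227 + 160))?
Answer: 23895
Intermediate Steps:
n = 45 (n = 3 - 1*6*(-7) = 3 - 6*(-7) = 3 + 42 = 45)
n*((0 + 12)**2 + (227 + 160)) = 45*((0 + 12)**2 + (227 + 160)) = 45*(12**2 + 387) = 45*(144 + 387) = 45*531 = 23895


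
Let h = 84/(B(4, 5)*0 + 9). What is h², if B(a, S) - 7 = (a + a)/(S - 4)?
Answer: 784/9 ≈ 87.111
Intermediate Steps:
B(a, S) = 7 + 2*a/(-4 + S) (B(a, S) = 7 + (a + a)/(S - 4) = 7 + (2*a)/(-4 + S) = 7 + 2*a/(-4 + S))
h = 28/3 (h = 84/(((-28 + 2*4 + 7*5)/(-4 + 5))*0 + 9) = 84/(((-28 + 8 + 35)/1)*0 + 9) = 84/((1*15)*0 + 9) = 84/(15*0 + 9) = 84/(0 + 9) = 84/9 = 84*(⅑) = 28/3 ≈ 9.3333)
h² = (28/3)² = 784/9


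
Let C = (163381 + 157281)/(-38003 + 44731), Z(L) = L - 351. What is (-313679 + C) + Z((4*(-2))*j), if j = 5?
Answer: -1056371149/3364 ≈ -3.1402e+5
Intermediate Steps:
Z(L) = -351 + L
C = 160331/3364 (C = 320662/6728 = 320662*(1/6728) = 160331/3364 ≈ 47.661)
(-313679 + C) + Z((4*(-2))*j) = (-313679 + 160331/3364) + (-351 + (4*(-2))*5) = -1055055825/3364 + (-351 - 8*5) = -1055055825/3364 + (-351 - 40) = -1055055825/3364 - 391 = -1056371149/3364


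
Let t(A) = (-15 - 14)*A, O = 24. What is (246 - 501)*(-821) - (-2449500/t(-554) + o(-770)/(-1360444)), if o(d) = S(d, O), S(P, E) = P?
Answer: 1144795573216525/5464223326 ≈ 2.0951e+5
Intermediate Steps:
o(d) = d
t(A) = -29*A
(246 - 501)*(-821) - (-2449500/t(-554) + o(-770)/(-1360444)) = (246 - 501)*(-821) - (-2449500/((-29*(-554))) - 770/(-1360444)) = -255*(-821) - (-2449500/16066 - 770*(-1/1360444)) = 209355 - (-2449500*1/16066 + 385/680222) = 209355 - (-1224750/8033 + 385/680222) = 209355 - 1*(-833098801795/5464223326) = 209355 + 833098801795/5464223326 = 1144795573216525/5464223326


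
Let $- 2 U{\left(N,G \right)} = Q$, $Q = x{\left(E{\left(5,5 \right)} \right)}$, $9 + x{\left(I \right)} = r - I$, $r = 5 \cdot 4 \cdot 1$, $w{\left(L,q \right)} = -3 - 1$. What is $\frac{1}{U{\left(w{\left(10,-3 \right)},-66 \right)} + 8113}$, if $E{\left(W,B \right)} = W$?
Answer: $\frac{1}{8110} \approx 0.0001233$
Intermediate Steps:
$w{\left(L,q \right)} = -4$ ($w{\left(L,q \right)} = -3 - 1 = -4$)
$r = 20$ ($r = 20 \cdot 1 = 20$)
$x{\left(I \right)} = 11 - I$ ($x{\left(I \right)} = -9 - \left(-20 + I\right) = 11 - I$)
$Q = 6$ ($Q = 11 - 5 = 6$)
$U{\left(N,G \right)} = -3$ ($U{\left(N,G \right)} = \left(- \frac{1}{2}\right) 6 = -3$)
$\frac{1}{U{\left(w{\left(10,-3 \right)},-66 \right)} + 8113} = \frac{1}{-3 + 8113} = \frac{1}{8110}$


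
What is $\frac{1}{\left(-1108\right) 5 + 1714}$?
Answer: $- \frac{1}{3826} \approx -0.00026137$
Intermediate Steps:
$\frac{1}{\left(-1108\right) 5 + 1714} = \frac{1}{-5540 + 1714} = \frac{1}{-3826} = - \frac{1}{3826}$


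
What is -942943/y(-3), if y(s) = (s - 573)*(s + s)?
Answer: -942943/3456 ≈ -272.84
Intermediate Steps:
y(s) = 2*s*(-573 + s) (y(s) = (-573 + s)*(2*s) = 2*s*(-573 + s))
-942943/y(-3) = -942943*(-1/(6*(-573 - 3))) = -942943/(2*(-3)*(-576)) = -942943/3456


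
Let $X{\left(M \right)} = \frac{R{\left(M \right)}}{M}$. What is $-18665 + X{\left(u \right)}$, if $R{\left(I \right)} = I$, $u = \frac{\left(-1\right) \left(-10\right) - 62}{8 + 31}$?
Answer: $-18664$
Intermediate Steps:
$u = - \frac{4}{3}$ ($u = \frac{10 - 62}{39} = \left(-52\right) \frac{1}{39} = - \frac{4}{3} \approx -1.3333$)
$X{\left(M \right)} = 1$ ($X{\left(M \right)} = \frac{M}{M} = 1$)
$-18665 + X{\left(u \right)} = -18665 + 1 = -18664$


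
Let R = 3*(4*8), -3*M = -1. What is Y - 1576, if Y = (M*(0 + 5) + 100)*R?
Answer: 8184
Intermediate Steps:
M = 1/3 (M = -1/3*(-1) = 1/3 ≈ 0.33333)
R = 96 (R = 3*32 = 96)
Y = 9760 (Y = ((0 + 5)/3 + 100)*96 = ((1/3)*5 + 100)*96 = (5/3 + 100)*96 = (305/3)*96 = 9760)
Y - 1576 = 9760 - 1576 = 8184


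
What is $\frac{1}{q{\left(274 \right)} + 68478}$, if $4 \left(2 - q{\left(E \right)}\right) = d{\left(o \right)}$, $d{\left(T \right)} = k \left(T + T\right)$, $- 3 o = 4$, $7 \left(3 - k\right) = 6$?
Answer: $\frac{7}{479370} \approx 1.4602 \cdot 10^{-5}$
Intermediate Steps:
$k = \frac{15}{7}$ ($k = 3 - \frac{6}{7} = \frac{15}{7} \approx 2.1429$)
$o = - \frac{4}{3}$ ($o = \left(- \frac{1}{3}\right) 4 = - \frac{4}{3} \approx -1.3333$)
$d{\left(T \right)} = \frac{30 T}{7}$ ($d{\left(T \right)} = \frac{15 \left(T + T\right)}{7} = \frac{15 \cdot 2 T}{7} = \frac{30 T}{7}$)
$q{\left(E \right)} = \frac{24}{7}$ ($q{\left(E \right)} = 2 - \frac{\frac{30}{7} \left(- \frac{4}{3}\right)}{4} = 2 - - \frac{10}{7} = 2 + \frac{10}{7} = \frac{24}{7}$)
$\frac{1}{q{\left(274 \right)} + 68478} = \frac{1}{\frac{24}{7} + 68478} = \frac{1}{\frac{479370}{7}} = \frac{7}{479370}$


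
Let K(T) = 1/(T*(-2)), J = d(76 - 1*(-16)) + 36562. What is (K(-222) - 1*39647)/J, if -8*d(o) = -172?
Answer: -17603267/16243074 ≈ -1.0837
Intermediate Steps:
d(o) = 43/2 (d(o) = -⅛*(-172) = 43/2)
J = 73167/2 (J = 43/2 + 36562 = 73167/2 ≈ 36584.)
K(T) = -1/(2*T) (K(T) = 1/(-2*T) = -1/(2*T))
(K(-222) - 1*39647)/J = (-½/(-222) - 1*39647)/(73167/2) = (-½*(-1/222) - 39647)*(2/73167) = (1/444 - 39647)*(2/73167) = -17603267/444*2/73167 = -17603267/16243074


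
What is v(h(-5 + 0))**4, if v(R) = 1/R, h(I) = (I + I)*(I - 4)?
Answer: 1/65610000 ≈ 1.5242e-8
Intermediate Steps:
h(I) = 2*I*(-4 + I) (h(I) = (2*I)*(-4 + I) = 2*I*(-4 + I))
v(h(-5 + 0))**4 = (1/(2*(-5 + 0)*(-4 + (-5 + 0))))**4 = (1/(2*(-5)*(-4 - 5)))**4 = (1/(2*(-5)*(-9)))**4 = (1/90)**4 = 1/65610000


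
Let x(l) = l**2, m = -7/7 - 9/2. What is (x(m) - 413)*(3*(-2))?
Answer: 4593/2 ≈ 2296.5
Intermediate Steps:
m = -11/2 (m = -7*1/7 - 9*1/2 = -1 - 9/2 = -11/2 ≈ -5.5000)
(x(m) - 413)*(3*(-2)) = ((-11/2)**2 - 413)*(3*(-2)) = (121/4 - 413)*(-6) = -1531/4*(-6) = 4593/2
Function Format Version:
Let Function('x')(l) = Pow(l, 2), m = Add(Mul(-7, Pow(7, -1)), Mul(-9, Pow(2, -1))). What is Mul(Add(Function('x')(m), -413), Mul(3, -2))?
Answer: Rational(4593, 2) ≈ 2296.5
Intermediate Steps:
m = Rational(-11, 2) (m = Add(Mul(-7, Rational(1, 7)), Mul(-9, Rational(1, 2))) = Add(-1, Rational(-9, 2)) = Rational(-11, 2) ≈ -5.5000)
Mul(Add(Function('x')(m), -413), Mul(3, -2)) = Mul(Add(Pow(Rational(-11, 2), 2), -413), Mul(3, -2)) = Mul(Add(Rational(121, 4), -413), -6) = Mul(Rational(-1531, 4), -6) = Rational(4593, 2)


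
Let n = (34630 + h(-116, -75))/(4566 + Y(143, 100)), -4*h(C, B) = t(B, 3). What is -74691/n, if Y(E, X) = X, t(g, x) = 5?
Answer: -1394032824/138515 ≈ -10064.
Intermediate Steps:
h(C, B) = -5/4 (h(C, B) = -¼*5 = -5/4)
n = 138515/18664 (n = (34630 - 5/4)/(4566 + 100) = (138515/4)/4666 = (138515/4)*(1/4666) = 138515/18664 ≈ 7.4215)
-74691/n = -74691/138515/18664 = -74691*18664/138515 = -1394032824/138515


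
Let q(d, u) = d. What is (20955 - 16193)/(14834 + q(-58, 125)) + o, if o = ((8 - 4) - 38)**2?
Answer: 8542909/7388 ≈ 1156.3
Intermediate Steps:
o = 1156 (o = (4 - 38)**2 = (-34)**2 = 1156)
(20955 - 16193)/(14834 + q(-58, 125)) + o = (20955 - 16193)/(14834 - 58) + 1156 = 4762/14776 + 1156 = 4762*(1/14776) + 1156 = 2381/7388 + 1156 = 8542909/7388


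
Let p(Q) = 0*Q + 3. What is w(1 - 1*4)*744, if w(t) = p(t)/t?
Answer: -744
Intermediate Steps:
p(Q) = 3 (p(Q) = 0 + 3 = 3)
w(t) = 3/t
w(1 - 1*4)*744 = (3/(1 - 1*4))*744 = (3/(1 - 4))*744 = (3/(-3))*744 = (3*(-1/3))*744 = -1*744 = -744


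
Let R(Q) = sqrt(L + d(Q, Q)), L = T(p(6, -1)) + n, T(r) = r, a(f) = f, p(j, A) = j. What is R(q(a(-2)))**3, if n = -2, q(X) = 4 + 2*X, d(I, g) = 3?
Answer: 7*sqrt(7) ≈ 18.520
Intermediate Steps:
L = 4 (L = 6 - 2 = 4)
R(Q) = sqrt(7) (R(Q) = sqrt(4 + 3) = sqrt(7))
R(q(a(-2)))**3 = (sqrt(7))**3 = 7*sqrt(7)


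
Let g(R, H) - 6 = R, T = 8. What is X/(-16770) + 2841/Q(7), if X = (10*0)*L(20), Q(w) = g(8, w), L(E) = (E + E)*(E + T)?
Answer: 2841/14 ≈ 202.93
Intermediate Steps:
g(R, H) = 6 + R
L(E) = 2*E*(8 + E) (L(E) = (E + E)*(E + 8) = (2*E)*(8 + E) = 2*E*(8 + E))
Q(w) = 14 (Q(w) = 6 + 8 = 14)
X = 0 (X = (10*0)*(2*20*(8 + 20)) = 0*(2*20*28) = 0*1120 = 0)
X/(-16770) + 2841/Q(7) = 0/(-16770) + 2841/14 = 0*(-1/16770) + 2841*(1/14) = 0 + 2841/14 = 2841/14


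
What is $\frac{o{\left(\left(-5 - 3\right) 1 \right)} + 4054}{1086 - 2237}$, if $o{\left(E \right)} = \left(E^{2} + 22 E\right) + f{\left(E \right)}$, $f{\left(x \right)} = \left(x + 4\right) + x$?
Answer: $- \frac{3930}{1151} \approx -3.4144$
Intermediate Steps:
$f{\left(x \right)} = 4 + 2 x$ ($f{\left(x \right)} = \left(4 + x\right) + x = 4 + 2 x$)
$o{\left(E \right)} = 4 + E^{2} + 24 E$ ($o{\left(E \right)} = \left(E^{2} + 22 E\right) + \left(4 + 2 E\right) = 4 + E^{2} + 24 E$)
$\frac{o{\left(\left(-5 - 3\right) 1 \right)} + 4054}{1086 - 2237} = \frac{\left(4 + \left(\left(-5 - 3\right) 1\right)^{2} + 24 \left(-5 - 3\right) 1\right) + 4054}{1086 - 2237} = \frac{\left(4 + \left(\left(-8\right) 1\right)^{2} + 24 \left(\left(-8\right) 1\right)\right) + 4054}{-1151} = \left(\left(4 + \left(-8\right)^{2} + 24 \left(-8\right)\right) + 4054\right) \left(- \frac{1}{1151}\right) = \left(\left(4 + 64 - 192\right) + 4054\right) \left(- \frac{1}{1151}\right) = \left(-124 + 4054\right) \left(- \frac{1}{1151}\right) = 3930 \left(- \frac{1}{1151}\right) = - \frac{3930}{1151}$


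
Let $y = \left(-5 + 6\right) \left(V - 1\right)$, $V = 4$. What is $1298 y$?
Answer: $3894$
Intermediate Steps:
$y = 3$ ($y = \left(-5 + 6\right) \left(4 - 1\right) = 1 \cdot 3 = 3$)
$1298 y = 1298 \cdot 3 = 3894$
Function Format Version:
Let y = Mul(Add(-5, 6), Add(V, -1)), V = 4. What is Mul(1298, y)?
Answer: 3894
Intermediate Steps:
y = 3 (y = Mul(Add(-5, 6), Add(4, -1)) = Mul(1, 3) = 3)
Mul(1298, y) = Mul(1298, 3) = 3894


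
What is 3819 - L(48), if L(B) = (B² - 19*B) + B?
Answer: 2379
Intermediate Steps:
L(B) = B² - 18*B
3819 - L(48) = 3819 - 48*(-18 + 48) = 3819 - 48*30 = 3819 - 1*1440 = 3819 - 1440 = 2379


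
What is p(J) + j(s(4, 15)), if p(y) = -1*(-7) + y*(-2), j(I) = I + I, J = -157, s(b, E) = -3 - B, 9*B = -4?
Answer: 2843/9 ≈ 315.89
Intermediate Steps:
B = -4/9 (B = (⅑)*(-4) = -4/9 ≈ -0.44444)
s(b, E) = -23/9 (s(b, E) = -3 - 1*(-4/9) = -3 + 4/9 = -23/9)
j(I) = 2*I
p(y) = 7 - 2*y
p(J) + j(s(4, 15)) = (7 - 2*(-157)) + 2*(-23/9) = (7 + 314) - 46/9 = 321 - 46/9 = 2843/9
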